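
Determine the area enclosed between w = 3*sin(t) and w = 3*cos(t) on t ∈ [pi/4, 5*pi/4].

On [pi/4, 5*pi/4], (3*sin(t)) - (3*cos(t)) = 3*sin(t) - 3*cos(t) is ≥ 0 throughout, so the area is a single integral of |3*sin(t) - 3*cos(t)|.
∫[pi/4,5*pi/4] (3*sin(t) - 3*cos(t)) dt = 6*sqrt(2).

6*sqrt(2)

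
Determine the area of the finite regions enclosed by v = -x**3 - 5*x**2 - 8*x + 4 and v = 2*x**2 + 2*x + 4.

253/12

Set the curves equal: -x**3 - 5*x**2 - 8*x + 4 = 2*x**2 + 2*x + 4, so -x**3 - 7*x**2 - 10*x = 0, which factors as -x*(x + 2)*(x + 5) = 0. The curves meet at x = -5, -2, 0.
On [-5, -2], v = 2*x**2 + 2*x + 4 is on top; that piece has area ∫[-5,-2] (-(-x**3 - 7*x**2 - 10*x)) dx = 63/4.
On [-2, 0], v = -x**3 - 5*x**2 - 8*x + 4 is on top; that piece has area ∫[-2,0] (-x**3 - 7*x**2 - 10*x) dx = 16/3.
Total enclosed area = 63/4 + 16/3 = 253/12.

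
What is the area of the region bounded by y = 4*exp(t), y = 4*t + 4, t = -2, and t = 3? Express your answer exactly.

On [-2, 3], (4*exp(t)) - (4*t + 4) = -4*t + 4*exp(t) - 4 is ≥ 0 throughout, so the area is a single integral of |-4*t + 4*exp(t) - 4|.
∫[-2,3] (-4*t + 4*exp(t) - 4) dt = -30 - 4*exp(-2) + 4*exp(3).

-30 - 4*exp(-2) + 4*exp(3)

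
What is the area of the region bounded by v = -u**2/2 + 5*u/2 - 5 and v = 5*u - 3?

Set the curves equal: -u**2/2 + 5*u/2 - 5 = 5*u - 3, so -u**2/2 - 5*u/2 - 2 = 0, which factors as -(u + 1)*(u + 4)/2 = 0. The curves meet at u = -4, -1.
On [-4, -1], v = -u**2/2 + 5*u/2 - 5 is on top; that piece has area ∫[-4,-1] (-u**2/2 - 5*u/2 - 2) du = 9/4.

9/4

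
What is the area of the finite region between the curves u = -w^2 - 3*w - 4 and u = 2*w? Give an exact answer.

Both boundary curves give u as a function of w, so integrate with respect to w. Setting them equal: -w^2 - 5*w - 4 = 0, i.e. -(w + 1)*(w + 4) = 0, so they meet at w = -4, -1.
For w in [-4, -1], u = -w^2 - 3*w - 4 is on the right; area = ∫[-4,-1] (-w^2 - 5*w - 4) dw = 9/2.

9/2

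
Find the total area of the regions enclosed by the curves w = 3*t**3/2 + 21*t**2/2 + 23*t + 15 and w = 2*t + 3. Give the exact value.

37/8

Set the curves equal: 3*t**3/2 + 21*t**2/2 + 23*t + 15 = 2*t + 3, so 3*t**3/2 + 21*t**2/2 + 21*t + 12 = 0, which factors as 3*(t + 1)*(t + 2)*(t + 4)/2 = 0. The curves meet at t = -4, -2, -1.
On [-4, -2], w = 3*t**3/2 + 21*t**2/2 + 23*t + 15 is on top; that piece has area ∫[-4,-2] (3*t**3/2 + 21*t**2/2 + 21*t + 12) dt = 4.
On [-2, -1], w = 2*t + 3 is on top; that piece has area ∫[-2,-1] (-(3*t**3/2 + 21*t**2/2 + 21*t + 12)) dt = 5/8.
Total enclosed area = 4 + 5/8 = 37/8.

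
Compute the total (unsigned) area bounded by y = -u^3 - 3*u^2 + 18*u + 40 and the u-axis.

999/4

The curve meets the u-axis where -u^3 - 3*u^2 + 18*u + 40 = 0, i.e. -(u - 4)*(u + 2)*(u + 5) = 0, at u = -5, -2, 4.
On [-5, -2] the curve lies below the axis; ∫[-5,-2] (-u^3 - 3*u^2 + 18*u + 40) du = -135/4, giving area 135/4.
On [-2, 4] the curve lies above the axis; ∫[-2,4] (-u^3 - 3*u^2 + 18*u + 40) du = 216, giving area 216.
Total area = 135/4 + 216 = 999/4.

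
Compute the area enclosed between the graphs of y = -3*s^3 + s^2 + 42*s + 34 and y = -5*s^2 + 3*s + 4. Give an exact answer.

1741/4

Set the curves equal: -3*s^3 + s^2 + 42*s + 34 = -5*s^2 + 3*s + 4, so -3*s^3 + 6*s^2 + 39*s + 30 = 0, which factors as -3*(s - 5)*(s + 1)*(s + 2) = 0. The curves meet at s = -2, -1, 5.
On [-2, -1], y = -5*s^2 + 3*s + 4 is on top; that piece has area ∫[-2,-1] (-(-3*s^3 + 6*s^2 + 39*s + 30)) ds = 13/4.
On [-1, 5], y = -3*s^3 + s^2 + 42*s + 34 is on top; that piece has area ∫[-1,5] (-3*s^3 + 6*s^2 + 39*s + 30) ds = 432.
Total enclosed area = 13/4 + 432 = 1741/4.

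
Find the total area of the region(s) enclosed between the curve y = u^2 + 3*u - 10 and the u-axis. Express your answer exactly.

The curve meets the u-axis where u^2 + 3*u - 10 = 0, i.e. (u - 2)*(u + 5) = 0, at u = -5, 2.
On [-5, 2] the curve lies below the axis; ∫[-5,2] (u^2 + 3*u - 10) du = -343/6, giving area 343/6.

343/6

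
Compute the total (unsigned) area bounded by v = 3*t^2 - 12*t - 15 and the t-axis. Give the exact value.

108

The curve meets the t-axis where 3*t^2 - 12*t - 15 = 0, i.e. 3*(t - 5)*(t + 1) = 0, at t = -1, 5.
On [-1, 5] the curve lies below the axis; ∫[-1,5] (3*t^2 - 12*t - 15) dt = -108, giving area 108.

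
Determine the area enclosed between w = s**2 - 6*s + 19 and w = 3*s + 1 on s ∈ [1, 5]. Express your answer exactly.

12

The difference (s**2 - 6*s + 19) - (3*s + 1) = s**2 - 9*s + 18 changes sign at s = 3 inside [1, 5], so split the integral there.
∫[1,3] (s**2 - 9*s + 18) ds = 26/3.
∫[3,5] (s**2 - 9*s + 18) ds = -10/3; the area of that piece is 10/3.
Total area = 26/3 + 10/3 = 12.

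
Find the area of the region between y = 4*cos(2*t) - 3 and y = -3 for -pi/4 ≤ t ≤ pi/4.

On [-pi/4, pi/4], (4*cos(2*t) - 3) - (-3) = 4*cos(2*t) is ≥ 0 throughout, so the area is a single integral of |4*cos(2*t)|.
∫[-pi/4,pi/4] (4*cos(2*t)) dt = 4.

4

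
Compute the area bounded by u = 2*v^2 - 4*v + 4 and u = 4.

Both boundary curves give u as a function of v, so integrate with respect to v. Setting them equal: 2*v^2 - 4*v = 0, i.e. 2*v*(v - 2) = 0, so they meet at v = 0, 2.
For v in [0, 2], u = 2*v^2 - 4*v + 4 is on the left; area = ∫[0,2] (-(2*v^2 - 4*v)) dv = 8/3.

8/3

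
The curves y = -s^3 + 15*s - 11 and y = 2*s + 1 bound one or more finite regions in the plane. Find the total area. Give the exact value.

Set the curves equal: -s^3 + 15*s - 11 = 2*s + 1, so -s^3 + 13*s - 12 = 0, which factors as -(s - 3)*(s - 1)*(s + 4) = 0. The curves meet at s = -4, 1, 3.
On [-4, 1], y = 2*s + 1 is on top; that piece has area ∫[-4,1] (-(-s^3 + 13*s - 12)) ds = 375/4.
On [1, 3], y = -s^3 + 15*s - 11 is on top; that piece has area ∫[1,3] (-s^3 + 13*s - 12) ds = 8.
Total enclosed area = 375/4 + 8 = 407/4.

407/4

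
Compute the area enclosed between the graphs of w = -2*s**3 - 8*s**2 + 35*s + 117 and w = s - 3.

Set the curves equal: -2*s**3 - 8*s**2 + 35*s + 117 = s - 3, so -2*s**3 - 8*s**2 + 34*s + 120 = 0, which factors as -2*(s - 4)*(s + 3)*(s + 5) = 0. The curves meet at s = -5, -3, 4.
On [-5, -3], w = s - 3 is on top; that piece has area ∫[-5,-3] (-(-2*s**3 - 8*s**2 + 34*s + 120)) ds = 64/3.
On [-3, 4], w = -2*s**3 - 8*s**2 + 35*s + 117 is on top; that piece has area ∫[-3,4] (-2*s**3 - 8*s**2 + 34*s + 120) ds = 3773/6.
Total enclosed area = 64/3 + 3773/6 = 3901/6.

3901/6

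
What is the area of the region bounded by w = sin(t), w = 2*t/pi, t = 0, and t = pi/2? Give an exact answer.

1 - pi/4

On [0, pi/2], (sin(t)) - (2*t/pi) = -2*t/pi + sin(t) is ≥ 0 throughout, so the area is a single integral of |-2*t/pi + sin(t)|.
∫[0,pi/2] (-2*t/pi + sin(t)) dt = 1 - pi/4.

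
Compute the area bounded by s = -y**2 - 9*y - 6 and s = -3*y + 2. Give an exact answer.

4/3

Both boundary curves give s as a function of y, so integrate with respect to y. Setting them equal: -y**2 - 6*y - 8 = 0, i.e. -(y + 2)*(y + 4) = 0, so they meet at y = -4, -2.
For y in [-4, -2], s = -y**2 - 9*y - 6 is on the right; area = ∫[-4,-2] (-y**2 - 6*y - 8) dy = 4/3.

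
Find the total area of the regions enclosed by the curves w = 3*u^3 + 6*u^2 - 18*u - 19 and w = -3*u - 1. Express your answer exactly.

Set the curves equal: 3*u^3 + 6*u^2 - 18*u - 19 = -3*u - 1, so 3*u^3 + 6*u^2 - 15*u - 18 = 0, which factors as 3*(u - 2)*(u + 1)*(u + 3) = 0. The curves meet at u = -3, -1, 2.
On [-3, -1], w = 3*u^3 + 6*u^2 - 18*u - 19 is on top; that piece has area ∫[-3,-1] (3*u^3 + 6*u^2 - 15*u - 18) du = 16.
On [-1, 2], w = -3*u - 1 is on top; that piece has area ∫[-1,2] (-(3*u^3 + 6*u^2 - 15*u - 18)) du = 189/4.
Total enclosed area = 16 + 189/4 = 253/4.

253/4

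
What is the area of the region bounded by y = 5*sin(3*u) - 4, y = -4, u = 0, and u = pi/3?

10/3

On [0, pi/3], (5*sin(3*u) - 4) - (-4) = 5*sin(3*u) is ≥ 0 throughout, so the area is a single integral of |5*sin(3*u)|.
∫[0,pi/3] (5*sin(3*u)) du = 10/3.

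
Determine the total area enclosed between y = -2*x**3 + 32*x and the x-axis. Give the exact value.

The curve meets the x-axis where -2*x**3 + 32*x = 0, i.e. -2*x*(x - 4)*(x + 4) = 0, at x = -4, 0, 4.
On [-4, 0] the curve lies below the axis; ∫[-4,0] (-2*x**3 + 32*x) dx = -128, giving area 128.
On [0, 4] the curve lies above the axis; ∫[0,4] (-2*x**3 + 32*x) dx = 128, giving area 128.
Total area = 128 + 128 = 256.

256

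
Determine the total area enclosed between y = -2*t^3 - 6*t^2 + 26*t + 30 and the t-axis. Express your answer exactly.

The curve meets the t-axis where -2*t^3 - 6*t^2 + 26*t + 30 = 0, i.e. -2*(t - 3)*(t + 1)*(t + 5) = 0, at t = -5, -1, 3.
On [-5, -1] the curve lies below the axis; ∫[-5,-1] (-2*t^3 - 6*t^2 + 26*t + 30) dt = -128, giving area 128.
On [-1, 3] the curve lies above the axis; ∫[-1,3] (-2*t^3 - 6*t^2 + 26*t + 30) dt = 128, giving area 128.
Total area = 128 + 128 = 256.

256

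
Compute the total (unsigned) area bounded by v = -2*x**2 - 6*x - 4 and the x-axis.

1/3

The curve meets the x-axis where -2*x**2 - 6*x - 4 = 0, i.e. -2*(x + 1)*(x + 2) = 0, at x = -2, -1.
On [-2, -1] the curve lies above the axis; ∫[-2,-1] (-2*x**2 - 6*x - 4) dx = 1/3, giving area 1/3.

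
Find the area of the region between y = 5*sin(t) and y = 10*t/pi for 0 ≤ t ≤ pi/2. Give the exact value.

5 - 5*pi/4

On [0, pi/2], (5*sin(t)) - (10*t/pi) = -10*t/pi + 5*sin(t) is ≥ 0 throughout, so the area is a single integral of |-10*t/pi + 5*sin(t)|.
∫[0,pi/2] (-10*t/pi + 5*sin(t)) dt = 5 - 5*pi/4.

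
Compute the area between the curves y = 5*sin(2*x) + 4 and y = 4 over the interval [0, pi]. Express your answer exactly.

10

The difference (5*sin(2*x) + 4) - (4) = 5*sin(2*x) changes sign at x = pi/2 inside [0, pi], so split the integral there.
∫[0,pi/2] (5*sin(2*x)) dx = 5.
∫[pi/2,pi] (5*sin(2*x)) dx = -5; the area of that piece is 5.
Total area = 5 + 5 = 10.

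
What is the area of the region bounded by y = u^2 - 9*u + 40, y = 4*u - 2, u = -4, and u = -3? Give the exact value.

On [-4, -3], (u^2 - 9*u + 40) - (4*u - 2) = u^2 - 13*u + 42 is ≥ 0 throughout, so the area is a single integral of |u^2 - 13*u + 42|.
∫[-4,-3] (u^2 - 13*u + 42) du = 599/6.

599/6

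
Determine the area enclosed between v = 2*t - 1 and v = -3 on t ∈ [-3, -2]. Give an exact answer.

3

On [-3, -2], (2*t - 1) - (-3) = 2*t + 2 is ≤ 0 throughout, so the area is a single integral of |2*t + 2|.
∫[-3,-2] (2*t + 2) dt = -3; the area of that piece is 3.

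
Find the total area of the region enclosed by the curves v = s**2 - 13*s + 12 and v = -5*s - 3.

Set the curves equal: s**2 - 13*s + 12 = -5*s - 3, so s**2 - 8*s + 15 = 0, which factors as (s - 5)*(s - 3) = 0. The curves meet at s = 3, 5.
On [3, 5], v = -5*s - 3 is on top; that piece has area ∫[3,5] (-(s**2 - 8*s + 15)) ds = 4/3.

4/3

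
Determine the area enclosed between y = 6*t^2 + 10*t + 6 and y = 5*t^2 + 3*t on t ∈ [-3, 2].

The difference (6*t^2 + 10*t + 6) - (5*t^2 + 3*t) = t^2 + 7*t + 6 changes sign at t = -1 inside [-3, 2], so split the integral there.
∫[-3,-1] (t^2 + 7*t + 6) dt = -22/3; the area of that piece is 22/3.
∫[-1,2] (t^2 + 7*t + 6) dt = 63/2.
Total area = 22/3 + 63/2 = 233/6.

233/6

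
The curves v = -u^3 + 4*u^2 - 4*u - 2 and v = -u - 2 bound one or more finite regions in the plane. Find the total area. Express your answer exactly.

Set the curves equal: -u^3 + 4*u^2 - 4*u - 2 = -u - 2, so -u^3 + 4*u^2 - 3*u = 0, which factors as -u*(u - 3)*(u - 1) = 0. The curves meet at u = 0, 1, 3.
On [0, 1], v = -u - 2 is on top; that piece has area ∫[0,1] (-(-u^3 + 4*u^2 - 3*u)) du = 5/12.
On [1, 3], v = -u^3 + 4*u^2 - 4*u - 2 is on top; that piece has area ∫[1,3] (-u^3 + 4*u^2 - 3*u) du = 8/3.
Total enclosed area = 5/12 + 8/3 = 37/12.

37/12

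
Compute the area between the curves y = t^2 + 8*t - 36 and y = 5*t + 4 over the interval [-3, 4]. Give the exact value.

On [-3, 4], (t^2 + 8*t - 36) - (5*t + 4) = t^2 + 3*t - 40 is ≤ 0 throughout, so the area is a single integral of |t^2 + 3*t - 40|.
∫[-3,4] (t^2 + 3*t - 40) dt = -1435/6; the area of that piece is 1435/6.

1435/6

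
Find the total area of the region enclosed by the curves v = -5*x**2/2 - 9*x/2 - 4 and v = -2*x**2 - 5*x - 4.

Set the curves equal: -5*x**2/2 - 9*x/2 - 4 = -2*x**2 - 5*x - 4, so -x**2/2 + x/2 = 0, which factors as -x*(x - 1)/2 = 0. The curves meet at x = 0, 1.
On [0, 1], v = -5*x**2/2 - 9*x/2 - 4 is on top; that piece has area ∫[0,1] (-x**2/2 + x/2) dx = 1/12.

1/12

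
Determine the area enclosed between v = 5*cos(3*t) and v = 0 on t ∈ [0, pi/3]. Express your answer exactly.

The difference (5*cos(3*t)) - (0) = 5*cos(3*t) changes sign at t = pi/6 inside [0, pi/3], so split the integral there.
∫[0,pi/6] (5*cos(3*t)) dt = 5/3.
∫[pi/6,pi/3] (5*cos(3*t)) dt = -5/3; the area of that piece is 5/3.
Total area = 5/3 + 5/3 = 10/3.

10/3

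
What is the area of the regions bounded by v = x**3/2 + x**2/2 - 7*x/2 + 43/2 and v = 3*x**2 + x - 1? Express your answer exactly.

Set the curves equal: x**3/2 + x**2/2 - 7*x/2 + 43/2 = 3*x**2 + x - 1, so x**3/2 - 5*x**2/2 - 9*x/2 + 45/2 = 0, which factors as (x - 5)*(x - 3)*(x + 3)/2 = 0. The curves meet at x = -3, 3, 5.
On [-3, 3], v = x**3/2 + x**2/2 - 7*x/2 + 43/2 is on top; that piece has area ∫[-3,3] (x**3/2 - 5*x**2/2 - 9*x/2 + 45/2) dx = 90.
On [3, 5], v = 3*x**2 + x - 1 is on top; that piece has area ∫[3,5] (-(x**3/2 - 5*x**2/2 - 9*x/2 + 45/2)) dx = 14/3.
Total enclosed area = 90 + 14/3 = 284/3.

284/3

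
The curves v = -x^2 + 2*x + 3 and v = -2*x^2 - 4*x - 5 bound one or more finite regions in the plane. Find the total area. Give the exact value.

Set the curves equal: -x^2 + 2*x + 3 = -2*x^2 - 4*x - 5, so x^2 + 6*x + 8 = 0, which factors as (x + 2)*(x + 4) = 0. The curves meet at x = -4, -2.
On [-4, -2], v = -2*x^2 - 4*x - 5 is on top; that piece has area ∫[-4,-2] (-(x^2 + 6*x + 8)) dx = 4/3.

4/3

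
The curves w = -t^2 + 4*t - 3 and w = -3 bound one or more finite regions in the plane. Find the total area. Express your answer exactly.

32/3

Set the curves equal: -t^2 + 4*t - 3 = -3, so -t^2 + 4*t = 0, which factors as -t*(t - 4) = 0. The curves meet at t = 0, 4.
On [0, 4], w = -t^2 + 4*t - 3 is on top; that piece has area ∫[0,4] (-t^2 + 4*t) dt = 32/3.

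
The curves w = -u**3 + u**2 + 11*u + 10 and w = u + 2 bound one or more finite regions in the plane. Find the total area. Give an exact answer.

Set the curves equal: -u**3 + u**2 + 11*u + 10 = u + 2, so -u**3 + u**2 + 10*u + 8 = 0, which factors as -(u - 4)*(u + 1)*(u + 2) = 0. The curves meet at u = -2, -1, 4.
On [-2, -1], w = u + 2 is on top; that piece has area ∫[-2,-1] (-(-u**3 + u**2 + 10*u + 8)) du = 11/12.
On [-1, 4], w = -u**3 + u**2 + 11*u + 10 is on top; that piece has area ∫[-1,4] (-u**3 + u**2 + 10*u + 8) du = 875/12.
Total enclosed area = 11/12 + 875/12 = 443/6.

443/6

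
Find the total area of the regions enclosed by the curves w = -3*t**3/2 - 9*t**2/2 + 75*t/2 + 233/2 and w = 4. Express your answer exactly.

786

Set the curves equal: -3*t**3/2 - 9*t**2/2 + 75*t/2 + 233/2 = 4, so -3*t**3/2 - 9*t**2/2 + 75*t/2 + 225/2 = 0, which factors as -3*(t - 5)*(t + 3)*(t + 5)/2 = 0. The curves meet at t = -5, -3, 5.
On [-5, -3], w = 4 is on top; that piece has area ∫[-5,-3] (-(-3*t**3/2 - 9*t**2/2 + 75*t/2 + 225/2)) dt = 18.
On [-3, 5], w = -3*t**3/2 - 9*t**2/2 + 75*t/2 + 233/2 is on top; that piece has area ∫[-3,5] (-3*t**3/2 - 9*t**2/2 + 75*t/2 + 225/2) dt = 768.
Total enclosed area = 18 + 768 = 786.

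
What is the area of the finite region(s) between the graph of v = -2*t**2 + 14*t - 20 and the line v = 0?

The curve meets the t-axis where -2*t**2 + 14*t - 20 = 0, i.e. -2*(t - 5)*(t - 2) = 0, at t = 2, 5.
On [2, 5] the curve lies above the axis; ∫[2,5] (-2*t**2 + 14*t - 20) dt = 9, giving area 9.

9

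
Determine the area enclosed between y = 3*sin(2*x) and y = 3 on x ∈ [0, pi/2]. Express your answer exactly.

On [0, pi/2], (3*sin(2*x)) - (3) = 3*sin(2*x) - 3 is ≤ 0 throughout, so the area is a single integral of |3*sin(2*x) - 3|.
∫[0,pi/2] (3*sin(2*x) - 3) dx = 3 - 3*pi/2; the area of that piece is -3 + 3*pi/2.

-3 + 3*pi/2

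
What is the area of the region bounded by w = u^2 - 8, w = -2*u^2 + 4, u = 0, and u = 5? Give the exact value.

97

The difference (u^2 - 8) - (-2*u^2 + 4) = 3*u^2 - 12 changes sign at u = 2 inside [0, 5], so split the integral there.
∫[0,2] (3*u^2 - 12) du = -16; the area of that piece is 16.
∫[2,5] (3*u^2 - 12) du = 81.
Total area = 16 + 81 = 97.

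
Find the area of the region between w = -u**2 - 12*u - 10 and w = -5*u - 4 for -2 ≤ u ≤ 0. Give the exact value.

5

The difference (-u**2 - 12*u - 10) - (-5*u - 4) = -u**2 - 7*u - 6 changes sign at u = -1 inside [-2, 0], so split the integral there.
∫[-2,-1] (-u**2 - 7*u - 6) du = 13/6.
∫[-1,0] (-u**2 - 7*u - 6) du = -17/6; the area of that piece is 17/6.
Total area = 13/6 + 17/6 = 5.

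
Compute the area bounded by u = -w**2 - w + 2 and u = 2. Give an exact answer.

1/6

Both boundary curves give u as a function of w, so integrate with respect to w. Setting them equal: -w**2 - w = 0, i.e. -w*(w + 1) = 0, so they meet at w = -1, 0.
For w in [-1, 0], u = -w**2 - w + 2 is on the right; area = ∫[-1,0] (-w**2 - w) dw = 1/6.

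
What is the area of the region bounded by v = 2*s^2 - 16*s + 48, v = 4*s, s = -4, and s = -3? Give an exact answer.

428/3

On [-4, -3], (2*s^2 - 16*s + 48) - (4*s) = 2*s^2 - 20*s + 48 is ≥ 0 throughout, so the area is a single integral of |2*s^2 - 20*s + 48|.
∫[-4,-3] (2*s^2 - 20*s + 48) ds = 428/3.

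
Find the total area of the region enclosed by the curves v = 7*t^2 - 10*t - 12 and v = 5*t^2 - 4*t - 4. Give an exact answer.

125/3

Set the curves equal: 7*t^2 - 10*t - 12 = 5*t^2 - 4*t - 4, so 2*t^2 - 6*t - 8 = 0, which factors as 2*(t - 4)*(t + 1) = 0. The curves meet at t = -1, 4.
On [-1, 4], v = 5*t^2 - 4*t - 4 is on top; that piece has area ∫[-1,4] (-(2*t^2 - 6*t - 8)) dt = 125/3.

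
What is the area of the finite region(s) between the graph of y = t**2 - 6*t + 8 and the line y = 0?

4/3

The curve meets the t-axis where t**2 - 6*t + 8 = 0, i.e. (t - 4)*(t - 2) = 0, at t = 2, 4.
On [2, 4] the curve lies below the axis; ∫[2,4] (t**2 - 6*t + 8) dt = -4/3, giving area 4/3.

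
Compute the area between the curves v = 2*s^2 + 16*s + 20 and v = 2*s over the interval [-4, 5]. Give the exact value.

1147/3

The difference (2*s^2 + 16*s + 20) - (2*s) = 2*s^2 + 14*s + 20 changes sign at s = -2 inside [-4, 5], so split the integral there.
∫[-4,-2] (2*s^2 + 14*s + 20) ds = -20/3; the area of that piece is 20/3.
∫[-2,5] (2*s^2 + 14*s + 20) ds = 1127/3.
Total area = 20/3 + 1127/3 = 1147/3.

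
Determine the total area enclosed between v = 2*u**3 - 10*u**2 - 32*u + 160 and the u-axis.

5137/6

The curve meets the u-axis where 2*u**3 - 10*u**2 - 32*u + 160 = 0, i.e. 2*(u - 5)*(u - 4)*(u + 4) = 0, at u = -4, 4, 5.
On [-4, 4] the curve lies above the axis; ∫[-4,4] (2*u**3 - 10*u**2 - 32*u + 160) du = 2560/3, giving area 2560/3.
On [4, 5] the curve lies below the axis; ∫[4,5] (2*u**3 - 10*u**2 - 32*u + 160) du = -17/6, giving area 17/6.
Total area = 2560/3 + 17/6 = 5137/6.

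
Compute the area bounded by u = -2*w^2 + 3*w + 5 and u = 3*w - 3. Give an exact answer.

Both boundary curves give u as a function of w, so integrate with respect to w. Setting them equal: -2*w^2 + 8 = 0, i.e. -2*(w - 2)*(w + 2) = 0, so they meet at w = -2, 2.
For w in [-2, 2], u = -2*w^2 + 3*w + 5 is on the right; area = ∫[-2,2] (-2*w^2 + 8) dw = 64/3.

64/3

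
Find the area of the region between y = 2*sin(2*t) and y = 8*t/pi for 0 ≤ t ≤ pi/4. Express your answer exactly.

1 - pi/4

On [0, pi/4], (2*sin(2*t)) - (8*t/pi) = -8*t/pi + 2*sin(2*t) is ≥ 0 throughout, so the area is a single integral of |-8*t/pi + 2*sin(2*t)|.
∫[0,pi/4] (-8*t/pi + 2*sin(2*t)) dt = 1 - pi/4.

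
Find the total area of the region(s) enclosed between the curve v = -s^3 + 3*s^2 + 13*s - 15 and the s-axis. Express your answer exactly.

128

The curve meets the s-axis where -s^3 + 3*s^2 + 13*s - 15 = 0, i.e. -(s - 5)*(s - 1)*(s + 3) = 0, at s = -3, 1, 5.
On [-3, 1] the curve lies below the axis; ∫[-3,1] (-s^3 + 3*s^2 + 13*s - 15) ds = -64, giving area 64.
On [1, 5] the curve lies above the axis; ∫[1,5] (-s^3 + 3*s^2 + 13*s - 15) ds = 64, giving area 64.
Total area = 64 + 64 = 128.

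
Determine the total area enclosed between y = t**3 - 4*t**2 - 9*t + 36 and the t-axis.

The curve meets the t-axis where t**3 - 4*t**2 - 9*t + 36 = 0, i.e. (t - 4)*(t - 3)*(t + 3) = 0, at t = -3, 3, 4.
On [-3, 3] the curve lies above the axis; ∫[-3,3] (t**3 - 4*t**2 - 9*t + 36) dt = 144, giving area 144.
On [3, 4] the curve lies below the axis; ∫[3,4] (t**3 - 4*t**2 - 9*t + 36) dt = -13/12, giving area 13/12.
Total area = 144 + 13/12 = 1741/12.

1741/12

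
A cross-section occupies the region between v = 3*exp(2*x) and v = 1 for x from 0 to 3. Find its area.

-9/2 + 3*exp(6)/2

On [0, 3], (3*exp(2*x)) - (1) = 3*exp(2*x) - 1 is ≥ 0 throughout, so the area is a single integral of |3*exp(2*x) - 1|.
∫[0,3] (3*exp(2*x) - 1) dx = -9/2 + 3*exp(6)/2.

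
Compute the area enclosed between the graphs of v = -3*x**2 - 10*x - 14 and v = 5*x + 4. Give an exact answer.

Set the curves equal: -3*x**2 - 10*x - 14 = 5*x + 4, so -3*x**2 - 15*x - 18 = 0, which factors as -3*(x + 2)*(x + 3) = 0. The curves meet at x = -3, -2.
On [-3, -2], v = -3*x**2 - 10*x - 14 is on top; that piece has area ∫[-3,-2] (-3*x**2 - 15*x - 18) dx = 1/2.

1/2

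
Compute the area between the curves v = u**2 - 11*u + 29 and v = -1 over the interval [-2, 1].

On [-2, 1], (u**2 - 11*u + 29) - (-1) = u**2 - 11*u + 30 is ≥ 0 throughout, so the area is a single integral of |u**2 - 11*u + 30|.
∫[-2,1] (u**2 - 11*u + 30) du = 219/2.

219/2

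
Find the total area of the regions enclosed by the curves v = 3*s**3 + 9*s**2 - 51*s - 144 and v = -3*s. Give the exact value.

Set the curves equal: 3*s**3 + 9*s**2 - 51*s - 144 = -3*s, so 3*s**3 + 9*s**2 - 48*s - 144 = 0, which factors as 3*(s - 4)*(s + 3)*(s + 4) = 0. The curves meet at s = -4, -3, 4.
On [-4, -3], v = 3*s**3 + 9*s**2 - 51*s - 144 is on top; that piece has area ∫[-4,-3] (3*s**3 + 9*s**2 - 48*s - 144) ds = 15/4.
On [-3, 4], v = -3*s is on top; that piece has area ∫[-3,4] (-(3*s**3 + 9*s**2 - 48*s - 144)) ds = 3087/4.
Total enclosed area = 15/4 + 3087/4 = 1551/2.

1551/2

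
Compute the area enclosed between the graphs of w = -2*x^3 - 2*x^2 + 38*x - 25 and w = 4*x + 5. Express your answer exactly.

Set the curves equal: -2*x^3 - 2*x^2 + 38*x - 25 = 4*x + 5, so -2*x^3 - 2*x^2 + 34*x - 30 = 0, which factors as -2*(x - 3)*(x - 1)*(x + 5) = 0. The curves meet at x = -5, 1, 3.
On [-5, 1], w = 4*x + 5 is on top; that piece has area ∫[-5,1] (-(-2*x^3 - 2*x^2 + 34*x - 30)) dx = 360.
On [1, 3], w = -2*x^3 - 2*x^2 + 38*x - 25 is on top; that piece has area ∫[1,3] (-2*x^3 - 2*x^2 + 34*x - 30) dx = 56/3.
Total enclosed area = 360 + 56/3 = 1136/3.

1136/3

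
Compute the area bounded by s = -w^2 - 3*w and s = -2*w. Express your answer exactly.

1/6

Both boundary curves give s as a function of w, so integrate with respect to w. Setting them equal: -w^2 - w = 0, i.e. -w*(w + 1) = 0, so they meet at w = -1, 0.
For w in [-1, 0], s = -w^2 - 3*w is on the right; area = ∫[-1,0] (-w^2 - w) dw = 1/6.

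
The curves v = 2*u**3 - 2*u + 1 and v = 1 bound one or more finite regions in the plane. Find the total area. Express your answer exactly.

Set the curves equal: 2*u**3 - 2*u + 1 = 1, so 2*u**3 - 2*u = 0, which factors as 2*u*(u - 1)*(u + 1) = 0. The curves meet at u = -1, 0, 1.
On [-1, 0], v = 2*u**3 - 2*u + 1 is on top; that piece has area ∫[-1,0] (2*u**3 - 2*u) du = 1/2.
On [0, 1], v = 1 is on top; that piece has area ∫[0,1] (-(2*u**3 - 2*u)) du = 1/2.
Total enclosed area = 1/2 + 1/2 = 1.

1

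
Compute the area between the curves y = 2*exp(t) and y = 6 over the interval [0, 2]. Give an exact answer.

The difference (2*exp(t)) - (6) = 2*exp(t) - 6 changes sign at t = log(3) inside [0, 2], so split the integral there.
∫[0,log(3)] (2*exp(t) - 6) dt = 4 - log(729); the area of that piece is -4 + log(729).
∫[log(3),2] (2*exp(t) - 6) dt = -18 + 6*log(3) + 2*exp(2).
Total area = (-4 + log(729)) + (-18 + 6*log(3) + 2*exp(2)) = -22 + 12*log(3) + 2*exp(2).

-22 + 12*log(3) + 2*exp(2)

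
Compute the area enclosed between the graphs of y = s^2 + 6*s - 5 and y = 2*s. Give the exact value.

36

Set the curves equal: s^2 + 6*s - 5 = 2*s, so s^2 + 4*s - 5 = 0, which factors as (s - 1)*(s + 5) = 0. The curves meet at s = -5, 1.
On [-5, 1], y = 2*s is on top; that piece has area ∫[-5,1] (-(s^2 + 4*s - 5)) ds = 36.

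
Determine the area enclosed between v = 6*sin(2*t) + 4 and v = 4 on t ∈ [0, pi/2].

On [0, pi/2], (6*sin(2*t) + 4) - (4) = 6*sin(2*t) is ≥ 0 throughout, so the area is a single integral of |6*sin(2*t)|.
∫[0,pi/2] (6*sin(2*t)) dt = 6.

6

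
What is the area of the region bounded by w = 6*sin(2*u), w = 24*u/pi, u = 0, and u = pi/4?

On [0, pi/4], (6*sin(2*u)) - (24*u/pi) = -24*u/pi + 6*sin(2*u) is ≥ 0 throughout, so the area is a single integral of |-24*u/pi + 6*sin(2*u)|.
∫[0,pi/4] (-24*u/pi + 6*sin(2*u)) du = 3 - 3*pi/4.

3 - 3*pi/4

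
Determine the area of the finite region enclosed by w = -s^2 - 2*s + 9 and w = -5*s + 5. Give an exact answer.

125/6

Set the curves equal: -s^2 - 2*s + 9 = -5*s + 5, so -s^2 + 3*s + 4 = 0, which factors as -(s - 4)*(s + 1) = 0. The curves meet at s = -1, 4.
On [-1, 4], w = -s^2 - 2*s + 9 is on top; that piece has area ∫[-1,4] (-s^2 + 3*s + 4) ds = 125/6.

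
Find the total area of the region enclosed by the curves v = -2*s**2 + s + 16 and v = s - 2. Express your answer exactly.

72

Set the curves equal: -2*s**2 + s + 16 = s - 2, so -2*s**2 + 18 = 0, which factors as -2*(s - 3)*(s + 3) = 0. The curves meet at s = -3, 3.
On [-3, 3], v = -2*s**2 + s + 16 is on top; that piece has area ∫[-3,3] (-2*s**2 + 18) ds = 72.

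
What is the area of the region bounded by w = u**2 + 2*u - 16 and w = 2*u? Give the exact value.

Set the curves equal: u**2 + 2*u - 16 = 2*u, so u**2 - 16 = 0, which factors as (u - 4)*(u + 4) = 0. The curves meet at u = -4, 4.
On [-4, 4], w = 2*u is on top; that piece has area ∫[-4,4] (-(u**2 - 16)) du = 256/3.

256/3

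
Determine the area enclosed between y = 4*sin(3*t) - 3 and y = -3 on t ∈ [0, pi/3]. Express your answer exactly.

On [0, pi/3], (4*sin(3*t) - 3) - (-3) = 4*sin(3*t) is ≥ 0 throughout, so the area is a single integral of |4*sin(3*t)|.
∫[0,pi/3] (4*sin(3*t)) dt = 8/3.

8/3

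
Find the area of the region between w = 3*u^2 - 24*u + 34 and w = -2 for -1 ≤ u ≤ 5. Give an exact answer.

The difference (3*u^2 - 24*u + 34) - (-2) = 3*u^2 - 24*u + 36 changes sign at u = 2 inside [-1, 5], so split the integral there.
∫[-1,2] (3*u^2 - 24*u + 36) du = 81.
∫[2,5] (3*u^2 - 24*u + 36) du = -27; the area of that piece is 27.
Total area = 81 + 27 = 108.

108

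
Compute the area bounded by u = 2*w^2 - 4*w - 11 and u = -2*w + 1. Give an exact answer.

125/3

Both boundary curves give u as a function of w, so integrate with respect to w. Setting them equal: 2*w^2 - 2*w - 12 = 0, i.e. 2*(w - 3)*(w + 2) = 0, so they meet at w = -2, 3.
For w in [-2, 3], u = 2*w^2 - 4*w - 11 is on the left; area = ∫[-2,3] (-(2*w^2 - 2*w - 12)) dw = 125/3.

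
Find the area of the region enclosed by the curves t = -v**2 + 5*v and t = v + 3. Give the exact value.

Both boundary curves give t as a function of v, so integrate with respect to v. Setting them equal: -v**2 + 4*v - 3 = 0, i.e. -(v - 3)*(v - 1) = 0, so they meet at v = 1, 3.
For v in [1, 3], t = -v**2 + 5*v is on the right; area = ∫[1,3] (-v**2 + 4*v - 3) dv = 4/3.

4/3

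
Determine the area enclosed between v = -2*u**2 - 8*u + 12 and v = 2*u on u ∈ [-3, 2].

77

The difference (-2*u**2 - 8*u + 12) - (2*u) = -2*u**2 - 10*u + 12 changes sign at u = 1 inside [-3, 2], so split the integral there.
∫[-3,1] (-2*u**2 - 10*u + 12) du = 208/3.
∫[1,2] (-2*u**2 - 10*u + 12) du = -23/3; the area of that piece is 23/3.
Total area = 208/3 + 23/3 = 77.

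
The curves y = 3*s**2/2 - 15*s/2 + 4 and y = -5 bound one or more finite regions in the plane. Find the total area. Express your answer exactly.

Set the curves equal: 3*s**2/2 - 15*s/2 + 4 = -5, so 3*s**2/2 - 15*s/2 + 9 = 0, which factors as 3*(s - 3)*(s - 2)/2 = 0. The curves meet at s = 2, 3.
On [2, 3], y = -5 is on top; that piece has area ∫[2,3] (-(3*s**2/2 - 15*s/2 + 9)) ds = 1/4.

1/4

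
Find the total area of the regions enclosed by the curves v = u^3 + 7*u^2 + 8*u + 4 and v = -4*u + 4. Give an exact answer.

71/6

Set the curves equal: u^3 + 7*u^2 + 8*u + 4 = -4*u + 4, so u^3 + 7*u^2 + 12*u = 0, which factors as u*(u + 3)*(u + 4) = 0. The curves meet at u = -4, -3, 0.
On [-4, -3], v = u^3 + 7*u^2 + 8*u + 4 is on top; that piece has area ∫[-4,-3] (u^3 + 7*u^2 + 12*u) du = 7/12.
On [-3, 0], v = -4*u + 4 is on top; that piece has area ∫[-3,0] (-(u^3 + 7*u^2 + 12*u)) du = 45/4.
Total enclosed area = 7/12 + 45/4 = 71/6.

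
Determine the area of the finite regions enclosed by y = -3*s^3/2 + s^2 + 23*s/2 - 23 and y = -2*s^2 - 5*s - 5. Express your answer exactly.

Set the curves equal: -3*s^3/2 + s^2 + 23*s/2 - 23 = -2*s^2 - 5*s - 5, so -3*s^3/2 + 3*s^2 + 33*s/2 - 18 = 0, which factors as -3*(s - 4)*(s - 1)*(s + 3)/2 = 0. The curves meet at s = -3, 1, 4.
On [-3, 1], y = -2*s^2 - 5*s - 5 is on top; that piece has area ∫[-3,1] (-(-3*s^3/2 + 3*s^2 + 33*s/2 - 18)) ds = 80.
On [1, 4], y = -3*s^3/2 + s^2 + 23*s/2 - 23 is on top; that piece has area ∫[1,4] (-3*s^3/2 + 3*s^2 + 33*s/2 - 18) ds = 297/8.
Total enclosed area = 80 + 297/8 = 937/8.

937/8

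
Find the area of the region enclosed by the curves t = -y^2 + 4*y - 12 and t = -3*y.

Both boundary curves give t as a function of y, so integrate with respect to y. Setting them equal: -y^2 + 7*y - 12 = 0, i.e. -(y - 4)*(y - 3) = 0, so they meet at y = 3, 4.
For y in [3, 4], t = -y^2 + 4*y - 12 is on the right; area = ∫[3,4] (-y^2 + 7*y - 12) dy = 1/6.

1/6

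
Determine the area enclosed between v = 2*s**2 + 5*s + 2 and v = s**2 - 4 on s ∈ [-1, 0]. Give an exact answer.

On [-1, 0], (2*s**2 + 5*s + 2) - (s**2 - 4) = s**2 + 5*s + 6 is ≥ 0 throughout, so the area is a single integral of |s**2 + 5*s + 6|.
∫[-1,0] (s**2 + 5*s + 6) ds = 23/6.

23/6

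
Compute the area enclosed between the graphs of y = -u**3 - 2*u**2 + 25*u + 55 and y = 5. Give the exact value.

Set the curves equal: -u**3 - 2*u**2 + 25*u + 55 = 5, so -u**3 - 2*u**2 + 25*u + 50 = 0, which factors as -(u - 5)*(u + 2)*(u + 5) = 0. The curves meet at u = -5, -2, 5.
On [-5, -2], y = 5 is on top; that piece has area ∫[-5,-2] (-(-u**3 - 2*u**2 + 25*u + 50)) du = 153/4.
On [-2, 5], y = -u**3 - 2*u**2 + 25*u + 55 is on top; that piece has area ∫[-2,5] (-u**3 - 2*u**2 + 25*u + 50) du = 4459/12.
Total enclosed area = 153/4 + 4459/12 = 2459/6.

2459/6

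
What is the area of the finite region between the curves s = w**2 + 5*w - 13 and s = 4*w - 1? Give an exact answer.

Both boundary curves give s as a function of w, so integrate with respect to w. Setting them equal: w**2 + w - 12 = 0, i.e. (w - 3)*(w + 4) = 0, so they meet at w = -4, 3.
For w in [-4, 3], s = w**2 + 5*w - 13 is on the left; area = ∫[-4,3] (-(w**2 + w - 12)) dw = 343/6.

343/6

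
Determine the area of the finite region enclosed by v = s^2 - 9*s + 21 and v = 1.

1/6

Set the curves equal: s^2 - 9*s + 21 = 1, so s^2 - 9*s + 20 = 0, which factors as (s - 5)*(s - 4) = 0. The curves meet at s = 4, 5.
On [4, 5], v = 1 is on top; that piece has area ∫[4,5] (-(s^2 - 9*s + 20)) ds = 1/6.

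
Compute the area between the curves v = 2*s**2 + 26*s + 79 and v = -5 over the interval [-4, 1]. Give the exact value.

805/3

On [-4, 1], (2*s**2 + 26*s + 79) - (-5) = 2*s**2 + 26*s + 84 is ≥ 0 throughout, so the area is a single integral of |2*s**2 + 26*s + 84|.
∫[-4,1] (2*s**2 + 26*s + 84) ds = 805/3.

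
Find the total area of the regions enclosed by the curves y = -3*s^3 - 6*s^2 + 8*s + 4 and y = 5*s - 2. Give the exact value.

Set the curves equal: -3*s^3 - 6*s^2 + 8*s + 4 = 5*s - 2, so -3*s^3 - 6*s^2 + 3*s + 6 = 0, which factors as -3*(s - 1)*(s + 1)*(s + 2) = 0. The curves meet at s = -2, -1, 1.
On [-2, -1], y = 5*s - 2 is on top; that piece has area ∫[-2,-1] (-(-3*s^3 - 6*s^2 + 3*s + 6)) ds = 5/4.
On [-1, 1], y = -3*s^3 - 6*s^2 + 8*s + 4 is on top; that piece has area ∫[-1,1] (-3*s^3 - 6*s^2 + 3*s + 6) ds = 8.
Total enclosed area = 5/4 + 8 = 37/4.

37/4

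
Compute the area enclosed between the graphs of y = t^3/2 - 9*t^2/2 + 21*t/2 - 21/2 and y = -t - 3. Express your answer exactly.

Set the curves equal: t^3/2 - 9*t^2/2 + 21*t/2 - 21/2 = -t - 3, so t^3/2 - 9*t^2/2 + 23*t/2 - 15/2 = 0, which factors as (t - 5)*(t - 3)*(t - 1)/2 = 0. The curves meet at t = 1, 3, 5.
On [1, 3], y = t^3/2 - 9*t^2/2 + 21*t/2 - 21/2 is on top; that piece has area ∫[1,3] (t^3/2 - 9*t^2/2 + 23*t/2 - 15/2) dt = 2.
On [3, 5], y = -t - 3 is on top; that piece has area ∫[3,5] (-(t^3/2 - 9*t^2/2 + 23*t/2 - 15/2)) dt = 2.
Total enclosed area = 2 + 2 = 4.

4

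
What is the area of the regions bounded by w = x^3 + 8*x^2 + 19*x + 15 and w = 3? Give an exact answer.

37/12

Set the curves equal: x^3 + 8*x^2 + 19*x + 15 = 3, so x^3 + 8*x^2 + 19*x + 12 = 0, which factors as (x + 1)*(x + 3)*(x + 4) = 0. The curves meet at x = -4, -3, -1.
On [-4, -3], w = x^3 + 8*x^2 + 19*x + 15 is on top; that piece has area ∫[-4,-3] (x^3 + 8*x^2 + 19*x + 12) dx = 5/12.
On [-3, -1], w = 3 is on top; that piece has area ∫[-3,-1] (-(x^3 + 8*x^2 + 19*x + 12)) dx = 8/3.
Total enclosed area = 5/12 + 8/3 = 37/12.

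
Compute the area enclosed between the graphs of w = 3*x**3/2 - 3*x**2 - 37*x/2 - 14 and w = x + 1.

Set the curves equal: 3*x**3/2 - 3*x**2 - 37*x/2 - 14 = x + 1, so 3*x**3/2 - 3*x**2 - 39*x/2 - 15 = 0, which factors as 3*(x - 5)*(x + 1)*(x + 2)/2 = 0. The curves meet at x = -2, -1, 5.
On [-2, -1], w = 3*x**3/2 - 3*x**2 - 37*x/2 - 14 is on top; that piece has area ∫[-2,-1] (3*x**3/2 - 3*x**2 - 39*x/2 - 15) dx = 13/8.
On [-1, 5], w = x + 1 is on top; that piece has area ∫[-1,5] (-(3*x**3/2 - 3*x**2 - 39*x/2 - 15)) dx = 216.
Total enclosed area = 13/8 + 216 = 1741/8.

1741/8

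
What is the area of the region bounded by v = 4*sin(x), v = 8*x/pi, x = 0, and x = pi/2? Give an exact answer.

On [0, pi/2], (4*sin(x)) - (8*x/pi) = -8*x/pi + 4*sin(x) is ≥ 0 throughout, so the area is a single integral of |-8*x/pi + 4*sin(x)|.
∫[0,pi/2] (-8*x/pi + 4*sin(x)) dx = 4 - pi.

4 - pi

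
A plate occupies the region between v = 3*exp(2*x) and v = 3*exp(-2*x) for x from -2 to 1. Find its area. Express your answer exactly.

-6 + 3*exp(-4)/2 + 3*exp(-2)/2 + 3*exp(2)/2 + 3*exp(4)/2

The difference (3*exp(2*x)) - (3*exp(-2*x)) = 3*exp(2*x) - 3*exp(-2*x) changes sign at x = 0 inside [-2, 1], so split the integral there.
∫[-2,0] (3*exp(2*x) - 3*exp(-2*x)) dx = -3*exp(4)/2 - 3*exp(-4)/2 + 3; the area of that piece is -3 + 3*exp(-4)/2 + 3*exp(4)/2.
∫[0,1] (3*exp(2*x) - 3*exp(-2*x)) dx = -3 + 3*exp(-2)/2 + 3*exp(2)/2.
Total area = (-3 + 3*exp(-4)/2 + 3*exp(4)/2) + (-3 + 3*exp(-2)/2 + 3*exp(2)/2) = -6 + 3*exp(-4)/2 + 3*exp(-2)/2 + 3*exp(2)/2 + 3*exp(4)/2.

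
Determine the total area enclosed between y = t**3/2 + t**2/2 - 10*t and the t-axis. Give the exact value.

2521/24

The curve meets the t-axis where t**3/2 + t**2/2 - 10*t = 0, i.e. t*(t - 4)*(t + 5)/2 = 0, at t = -5, 0, 4.
On [-5, 0] the curve lies above the axis; ∫[-5,0] (t**3/2 + t**2/2 - 10*t) dt = 1625/24, giving area 1625/24.
On [0, 4] the curve lies below the axis; ∫[0,4] (t**3/2 + t**2/2 - 10*t) dt = -112/3, giving area 112/3.
Total area = 1625/24 + 112/3 = 2521/24.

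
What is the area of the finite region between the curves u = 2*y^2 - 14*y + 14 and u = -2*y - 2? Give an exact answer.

Both boundary curves give u as a function of y, so integrate with respect to y. Setting them equal: 2*y^2 - 12*y + 16 = 0, i.e. 2*(y - 4)*(y - 2) = 0, so they meet at y = 2, 4.
For y in [2, 4], u = 2*y^2 - 14*y + 14 is on the left; area = ∫[2,4] (-(2*y^2 - 12*y + 16)) dy = 8/3.

8/3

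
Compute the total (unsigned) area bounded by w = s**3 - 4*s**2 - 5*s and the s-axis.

443/6

The curve meets the s-axis where s**3 - 4*s**2 - 5*s = 0, i.e. s*(s - 5)*(s + 1) = 0, at s = -1, 0, 5.
On [-1, 0] the curve lies above the axis; ∫[-1,0] (s**3 - 4*s**2 - 5*s) ds = 11/12, giving area 11/12.
On [0, 5] the curve lies below the axis; ∫[0,5] (s**3 - 4*s**2 - 5*s) ds = -875/12, giving area 875/12.
Total area = 11/12 + 875/12 = 443/6.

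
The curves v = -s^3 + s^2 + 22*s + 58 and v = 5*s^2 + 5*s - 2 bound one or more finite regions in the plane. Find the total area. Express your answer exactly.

3901/12

Set the curves equal: -s^3 + s^2 + 22*s + 58 = 5*s^2 + 5*s - 2, so -s^3 - 4*s^2 + 17*s + 60 = 0, which factors as -(s - 4)*(s + 3)*(s + 5) = 0. The curves meet at s = -5, -3, 4.
On [-5, -3], v = 5*s^2 + 5*s - 2 is on top; that piece has area ∫[-5,-3] (-(-s^3 - 4*s^2 + 17*s + 60)) ds = 32/3.
On [-3, 4], v = -s^3 + s^2 + 22*s + 58 is on top; that piece has area ∫[-3,4] (-s^3 - 4*s^2 + 17*s + 60) ds = 3773/12.
Total enclosed area = 32/3 + 3773/12 = 3901/12.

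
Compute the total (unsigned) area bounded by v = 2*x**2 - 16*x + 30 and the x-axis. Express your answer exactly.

The curve meets the x-axis where 2*x**2 - 16*x + 30 = 0, i.e. 2*(x - 5)*(x - 3) = 0, at x = 3, 5.
On [3, 5] the curve lies below the axis; ∫[3,5] (2*x**2 - 16*x + 30) dx = -8/3, giving area 8/3.

8/3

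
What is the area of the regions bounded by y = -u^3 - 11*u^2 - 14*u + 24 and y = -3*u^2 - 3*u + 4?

Set the curves equal: -u^3 - 11*u^2 - 14*u + 24 = -3*u^2 - 3*u + 4, so -u^3 - 8*u^2 - 11*u + 20 = 0, which factors as -(u - 1)*(u + 4)*(u + 5) = 0. The curves meet at u = -5, -4, 1.
On [-5, -4], y = -3*u^2 - 3*u + 4 is on top; that piece has area ∫[-5,-4] (-(-u^3 - 8*u^2 - 11*u + 20)) du = 11/12.
On [-4, 1], y = -u^3 - 11*u^2 - 14*u + 24 is on top; that piece has area ∫[-4,1] (-u^3 - 8*u^2 - 11*u + 20) du = 875/12.
Total enclosed area = 11/12 + 875/12 = 443/6.

443/6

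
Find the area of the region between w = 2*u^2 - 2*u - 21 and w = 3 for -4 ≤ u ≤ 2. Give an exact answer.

The difference (2*u^2 - 2*u - 21) - (3) = 2*u^2 - 2*u - 24 changes sign at u = -3 inside [-4, 2], so split the integral there.
∫[-4,-3] (2*u^2 - 2*u - 24) du = 23/3.
∫[-3,2] (2*u^2 - 2*u - 24) du = -275/3; the area of that piece is 275/3.
Total area = 23/3 + 275/3 = 298/3.

298/3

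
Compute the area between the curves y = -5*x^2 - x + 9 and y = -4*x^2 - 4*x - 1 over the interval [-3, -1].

The difference (-5*x^2 - x + 9) - (-4*x^2 - 4*x - 1) = -x^2 + 3*x + 10 changes sign at x = -2 inside [-3, -1], so split the integral there.
∫[-3,-2] (-x^2 + 3*x + 10) dx = -23/6; the area of that piece is 23/6.
∫[-2,-1] (-x^2 + 3*x + 10) dx = 19/6.
Total area = 23/6 + 19/6 = 7.

7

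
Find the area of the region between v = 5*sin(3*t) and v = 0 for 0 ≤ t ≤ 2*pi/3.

The difference (5*sin(3*t)) - (0) = 5*sin(3*t) changes sign at t = pi/3 inside [0, 2*pi/3], so split the integral there.
∫[0,pi/3] (5*sin(3*t)) dt = 10/3.
∫[pi/3,2*pi/3] (5*sin(3*t)) dt = -10/3; the area of that piece is 10/3.
Total area = 10/3 + 10/3 = 20/3.

20/3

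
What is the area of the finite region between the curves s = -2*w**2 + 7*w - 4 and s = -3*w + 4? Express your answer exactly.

Both boundary curves give s as a function of w, so integrate with respect to w. Setting them equal: -2*w**2 + 10*w - 8 = 0, i.e. -2*(w - 4)*(w - 1) = 0, so they meet at w = 1, 4.
For w in [1, 4], s = -2*w**2 + 7*w - 4 is on the right; area = ∫[1,4] (-2*w**2 + 10*w - 8) dw = 9.

9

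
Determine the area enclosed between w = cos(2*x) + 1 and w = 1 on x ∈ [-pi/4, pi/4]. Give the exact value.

1

On [-pi/4, pi/4], (cos(2*x) + 1) - (1) = cos(2*x) is ≥ 0 throughout, so the area is a single integral of |cos(2*x)|.
∫[-pi/4,pi/4] (cos(2*x)) dx = 1.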